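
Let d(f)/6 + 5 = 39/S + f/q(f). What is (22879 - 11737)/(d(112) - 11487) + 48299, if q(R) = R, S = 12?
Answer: 370011211/7661 ≈ 48298.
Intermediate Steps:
d(f) = -9/2 (d(f) = -30 + 6*(39/12 + f/f) = -30 + 6*(39*(1/12) + 1) = -30 + 6*(13/4 + 1) = -30 + 6*(17/4) = -30 + 51/2 = -9/2)
(22879 - 11737)/(d(112) - 11487) + 48299 = (22879 - 11737)/(-9/2 - 11487) + 48299 = 11142/(-22983/2) + 48299 = 11142*(-2/22983) + 48299 = -7428/7661 + 48299 = 370011211/7661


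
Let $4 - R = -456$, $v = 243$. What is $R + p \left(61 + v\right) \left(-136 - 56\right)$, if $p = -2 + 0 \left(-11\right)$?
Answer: $117196$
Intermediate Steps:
$R = 460$ ($R = 4 - -456 = 4 + 456 = 460$)
$p = -2$ ($p = -2 + 0 = -2$)
$R + p \left(61 + v\right) \left(-136 - 56\right) = 460 - 2 \left(61 + 243\right) \left(-136 - 56\right) = 460 - 2 \cdot 304 \left(-192\right) = 460 - -116736 = 460 + 116736 = 117196$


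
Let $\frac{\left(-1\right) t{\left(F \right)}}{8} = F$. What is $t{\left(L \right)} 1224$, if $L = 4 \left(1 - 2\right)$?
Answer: $39168$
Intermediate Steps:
$L = -4$ ($L = 4 \left(-1\right) = -4$)
$t{\left(F \right)} = - 8 F$
$t{\left(L \right)} 1224 = \left(-8\right) \left(-4\right) 1224 = 32 \cdot 1224 = 39168$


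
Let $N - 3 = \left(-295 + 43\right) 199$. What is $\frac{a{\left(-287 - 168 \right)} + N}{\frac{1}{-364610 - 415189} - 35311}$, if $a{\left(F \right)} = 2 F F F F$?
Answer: $- \frac{13368663682605579}{5507096498} \approx -2.4275 \cdot 10^{6}$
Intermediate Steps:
$N = -50145$ ($N = 3 + \left(-295 + 43\right) 199 = 3 - 50148 = -50145$)
$a{\left(F \right)} = 2 F^{4}$ ($a{\left(F \right)} = 2 F^{2} F F = 2 F^{3} F = 2 F^{4}$)
$\frac{a{\left(-287 - 168 \right)} + N}{\frac{1}{-364610 - 415189} - 35311} = \frac{2 \left(-287 - 168\right)^{4} - 50145}{\frac{1}{-364610 - 415189} - 35311} = \frac{2 \left(-287 - 168\right)^{4} - 50145}{\frac{1}{-779799} - 35311} = \frac{2 \left(-455\right)^{4} - 50145}{- \frac{1}{779799} - 35311} = \frac{2 \cdot 42859350625 - 50145}{- \frac{27535482490}{779799}} = \left(85718701250 - 50145\right) \left(- \frac{779799}{27535482490}\right) = 85718651105 \left(- \frac{779799}{27535482490}\right) = - \frac{13368663682605579}{5507096498}$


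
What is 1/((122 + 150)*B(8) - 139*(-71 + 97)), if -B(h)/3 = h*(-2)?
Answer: 1/9442 ≈ 0.00010591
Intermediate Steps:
B(h) = 6*h (B(h) = -3*h*(-2) = -(-6)*h = 6*h)
1/((122 + 150)*B(8) - 139*(-71 + 97)) = 1/((122 + 150)*(6*8) - 139*(-71 + 97)) = 1/(272*48 - 139*26) = 1/(13056 - 3614) = 1/9442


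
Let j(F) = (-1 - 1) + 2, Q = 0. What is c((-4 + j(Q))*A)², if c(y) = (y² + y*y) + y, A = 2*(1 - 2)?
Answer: 18496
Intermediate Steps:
A = -2 (A = 2*(-1) = -2)
j(F) = 0 (j(F) = -2 + 2 = 0)
c(y) = y + 2*y² (c(y) = (y² + y²) + y = 2*y² + y = y + 2*y²)
c((-4 + j(Q))*A)² = (((-4 + 0)*(-2))*(1 + 2*((-4 + 0)*(-2))))² = ((-4*(-2))*(1 + 2*(-4*(-2))))² = (8*(1 + 2*8))² = (8*(1 + 16))² = (8*17)² = 136² = 18496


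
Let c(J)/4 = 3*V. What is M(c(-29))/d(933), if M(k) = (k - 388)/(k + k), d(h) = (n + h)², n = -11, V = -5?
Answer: 14/3187815 ≈ 4.3917e-6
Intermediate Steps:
c(J) = -60 (c(J) = 4*(3*(-5)) = 4*(-15) = -60)
d(h) = (-11 + h)²
M(k) = (-388 + k)/(2*k) (M(k) = (-388 + k)/((2*k)) = (-388 + k)*(1/(2*k)) = (-388 + k)/(2*k))
M(c(-29))/d(933) = ((½)*(-388 - 60)/(-60))/((-11 + 933)²) = ((½)*(-1/60)*(-448))/(922²) = (56/15)/850084 = (56/15)*(1/850084) = 14/3187815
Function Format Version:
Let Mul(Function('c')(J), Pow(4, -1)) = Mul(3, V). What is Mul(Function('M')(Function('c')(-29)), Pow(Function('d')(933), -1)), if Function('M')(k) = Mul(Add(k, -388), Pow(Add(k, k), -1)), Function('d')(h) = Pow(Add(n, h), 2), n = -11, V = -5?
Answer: Rational(14, 3187815) ≈ 4.3917e-6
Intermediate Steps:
Function('c')(J) = -60 (Function('c')(J) = Mul(4, Mul(3, -5)) = Mul(4, -15) = -60)
Function('d')(h) = Pow(Add(-11, h), 2)
Function('M')(k) = Mul(Rational(1, 2), Pow(k, -1), Add(-388, k)) (Function('M')(k) = Mul(Add(-388, k), Pow(Mul(2, k), -1)) = Mul(Add(-388, k), Mul(Rational(1, 2), Pow(k, -1))) = Mul(Rational(1, 2), Pow(k, -1), Add(-388, k)))
Mul(Function('M')(Function('c')(-29)), Pow(Function('d')(933), -1)) = Mul(Mul(Rational(1, 2), Pow(-60, -1), Add(-388, -60)), Pow(Pow(Add(-11, 933), 2), -1)) = Mul(Mul(Rational(1, 2), Rational(-1, 60), -448), Pow(Pow(922, 2), -1)) = Mul(Rational(56, 15), Pow(850084, -1)) = Mul(Rational(56, 15), Rational(1, 850084)) = Rational(14, 3187815)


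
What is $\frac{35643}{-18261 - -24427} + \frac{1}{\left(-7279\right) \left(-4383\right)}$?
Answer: $\frac{1137149181217}{196719182262} \approx 5.7806$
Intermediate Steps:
$\frac{35643}{-18261 - -24427} + \frac{1}{\left(-7279\right) \left(-4383\right)} = \frac{35643}{-18261 + 24427} - - \frac{1}{31903857} = \frac{35643}{6166} + \frac{1}{31903857} = \frac{1137149181217}{196719182262}$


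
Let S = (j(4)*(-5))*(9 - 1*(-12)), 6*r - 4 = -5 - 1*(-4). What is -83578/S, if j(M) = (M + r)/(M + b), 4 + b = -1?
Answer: -167156/945 ≈ -176.88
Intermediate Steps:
b = -5 (b = -4 - 1 = -5)
r = ½ (r = ⅔ + (-5 - 1*(-4))/6 = ⅔ + (-5 + 4)/6 = ⅔ + (⅙)*(-1) = ⅔ - ⅙ = ½ ≈ 0.50000)
j(M) = (½ + M)/(-5 + M) (j(M) = (M + ½)/(M - 5) = (½ + M)/(-5 + M))
S = 945/2 (S = (((½ + 4)/(-5 + 4))*(-5))*(9 - 1*(-12)) = (((9/2)/(-1))*(-5))*(9 + 12) = (-1*9/2*(-5))*21 = -9/2*(-5)*21 = (45/2)*21 = 945/2 ≈ 472.50)
-83578/S = -83578/945/2 = -83578*2/945 = -167156/945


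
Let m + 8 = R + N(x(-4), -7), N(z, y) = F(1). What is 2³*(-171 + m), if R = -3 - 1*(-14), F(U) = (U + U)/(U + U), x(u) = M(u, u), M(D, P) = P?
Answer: -1336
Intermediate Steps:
x(u) = u
F(U) = 1 (F(U) = (2*U)/((2*U)) = (2*U)*(1/(2*U)) = 1)
N(z, y) = 1
R = 11 (R = -3 + 14 = 11)
m = 4 (m = -8 + (11 + 1) = -8 + 12 = 4)
2³*(-171 + m) = 2³*(-171 + 4) = 8*(-167) = -1336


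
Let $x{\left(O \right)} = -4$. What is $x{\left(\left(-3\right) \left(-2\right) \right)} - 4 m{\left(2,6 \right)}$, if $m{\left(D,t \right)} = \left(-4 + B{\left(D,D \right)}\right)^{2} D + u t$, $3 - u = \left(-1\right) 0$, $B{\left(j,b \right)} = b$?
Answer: $-108$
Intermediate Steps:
$u = 3$ ($u = 3 - \left(-1\right) 0 = 3 - 0 = 3 + 0 = 3$)
$m{\left(D,t \right)} = 3 t + D \left(-4 + D\right)^{2}$ ($m{\left(D,t \right)} = \left(-4 + D\right)^{2} D + 3 t = D \left(-4 + D\right)^{2} + 3 t = 3 t + D \left(-4 + D\right)^{2}$)
$x{\left(\left(-3\right) \left(-2\right) \right)} - 4 m{\left(2,6 \right)} = -4 - 4 \left(3 \cdot 6 + 2 \left(-4 + 2\right)^{2}\right) = -4 - 4 \left(18 + 2 \left(-2\right)^{2}\right) = -4 - 4 \left(18 + 2 \cdot 4\right) = -4 - 4 \left(18 + 8\right) = -4 - 104 = -108$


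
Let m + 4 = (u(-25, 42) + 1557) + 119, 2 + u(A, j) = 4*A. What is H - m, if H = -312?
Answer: -1882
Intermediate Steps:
u(A, j) = -2 + 4*A
m = 1570 (m = -4 + (((-2 + 4*(-25)) + 1557) + 119) = -4 + (((-2 - 100) + 1557) + 119) = -4 + ((-102 + 1557) + 119) = -4 + (1455 + 119) = -4 + 1574 = 1570)
H - m = -312 - 1*1570 = -312 - 1570 = -1882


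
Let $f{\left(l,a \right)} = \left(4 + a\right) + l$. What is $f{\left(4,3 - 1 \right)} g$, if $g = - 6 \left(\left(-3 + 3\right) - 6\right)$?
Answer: $360$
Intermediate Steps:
$f{\left(l,a \right)} = 4 + a + l$
$g = 36$ ($g = - 6 \left(0 - 6\right) = \left(-6\right) \left(-6\right) = 36$)
$f{\left(4,3 - 1 \right)} g = \left(4 + \left(3 - 1\right) + 4\right) 36 = \left(4 + 2 + 4\right) 36 = 10 \cdot 36 = 360$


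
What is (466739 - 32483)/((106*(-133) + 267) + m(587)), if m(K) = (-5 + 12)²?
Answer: -72376/2297 ≈ -31.509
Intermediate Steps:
m(K) = 49 (m(K) = 7² = 49)
(466739 - 32483)/((106*(-133) + 267) + m(587)) = (466739 - 32483)/((106*(-133) + 267) + 49) = 434256/((-14098 + 267) + 49) = 434256/(-13831 + 49) = 434256/(-13782) = 434256*(-1/13782) = -72376/2297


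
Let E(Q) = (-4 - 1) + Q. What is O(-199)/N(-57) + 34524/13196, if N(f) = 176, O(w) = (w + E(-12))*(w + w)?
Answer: 17820468/36289 ≈ 491.07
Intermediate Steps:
E(Q) = -5 + Q
O(w) = 2*w*(-17 + w) (O(w) = (w + (-5 - 12))*(w + w) = (w - 17)*(2*w) = (-17 + w)*(2*w) = 2*w*(-17 + w))
O(-199)/N(-57) + 34524/13196 = (2*(-199)*(-17 - 199))/176 + 34524/13196 = (2*(-199)*(-216))*(1/176) + 34524*(1/13196) = 85968*(1/176) + 8631/3299 = 5373/11 + 8631/3299 = 17820468/36289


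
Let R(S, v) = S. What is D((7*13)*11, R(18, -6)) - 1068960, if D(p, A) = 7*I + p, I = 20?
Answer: -1067819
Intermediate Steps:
D(p, A) = 140 + p (D(p, A) = 7*20 + p = 140 + p)
D((7*13)*11, R(18, -6)) - 1068960 = (140 + (7*13)*11) - 1068960 = (140 + 91*11) - 1068960 = (140 + 1001) - 1068960 = 1141 - 1068960 = -1067819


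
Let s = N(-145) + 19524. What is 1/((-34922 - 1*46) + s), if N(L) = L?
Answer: -1/15589 ≈ -6.4148e-5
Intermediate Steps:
s = 19379 (s = -145 + 19524 = 19379)
1/((-34922 - 1*46) + s) = 1/((-34922 - 1*46) + 19379) = 1/((-34922 - 46) + 19379) = 1/(-34968 + 19379) = 1/(-15589) = -1/15589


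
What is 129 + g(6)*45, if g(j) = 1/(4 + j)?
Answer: 267/2 ≈ 133.50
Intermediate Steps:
129 + g(6)*45 = 129 + 45/(4 + 6) = 129 + 45/10 = 129 + (⅒)*45 = 129 + 9/2 = 267/2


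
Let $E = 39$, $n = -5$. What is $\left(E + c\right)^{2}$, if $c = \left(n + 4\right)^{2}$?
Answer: $1600$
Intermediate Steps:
$c = 1$ ($c = \left(-5 + 4\right)^{2} = \left(-1\right)^{2} = 1$)
$\left(E + c\right)^{2} = \left(39 + 1\right)^{2} = 40^{2} = 1600$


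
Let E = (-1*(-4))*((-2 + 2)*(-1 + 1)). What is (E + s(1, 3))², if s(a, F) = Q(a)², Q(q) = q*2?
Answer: 16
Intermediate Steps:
Q(q) = 2*q
s(a, F) = 4*a² (s(a, F) = (2*a)² = 4*a²)
E = 0 (E = 4*(0*0) = 4*0 = 0)
(E + s(1, 3))² = (0 + 4*1²)² = (0 + 4*1)² = (0 + 4)² = 4² = 16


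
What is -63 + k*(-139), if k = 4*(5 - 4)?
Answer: -619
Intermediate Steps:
k = 4 (k = 4*1 = 4)
-63 + k*(-139) = -63 + 4*(-139) = -63 - 556 = -619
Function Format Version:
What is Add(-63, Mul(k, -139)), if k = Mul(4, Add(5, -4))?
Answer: -619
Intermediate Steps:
k = 4 (k = Mul(4, 1) = 4)
Add(-63, Mul(k, -139)) = Add(-63, Mul(4, -139)) = Add(-63, -556) = -619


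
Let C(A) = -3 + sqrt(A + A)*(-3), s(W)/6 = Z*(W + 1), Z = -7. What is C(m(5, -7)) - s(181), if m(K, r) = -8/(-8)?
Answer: 7641 - 3*sqrt(2) ≈ 7636.8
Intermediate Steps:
s(W) = -42 - 42*W (s(W) = 6*(-7*(W + 1)) = 6*(-7*(1 + W)) = 6*(-7 - 7*W) = -42 - 42*W)
m(K, r) = 1 (m(K, r) = -8*(-1/8) = 1)
C(A) = -3 - 3*sqrt(2)*sqrt(A) (C(A) = -3 + sqrt(2*A)*(-3) = -3 + (sqrt(2)*sqrt(A))*(-3) = -3 - 3*sqrt(2)*sqrt(A))
C(m(5, -7)) - s(181) = (-3 - 3*sqrt(2)*sqrt(1)) - (-42 - 42*181) = (-3 - 3*sqrt(2)*1) - (-42 - 7602) = (-3 - 3*sqrt(2)) - 1*(-7644) = (-3 - 3*sqrt(2)) + 7644 = 7641 - 3*sqrt(2)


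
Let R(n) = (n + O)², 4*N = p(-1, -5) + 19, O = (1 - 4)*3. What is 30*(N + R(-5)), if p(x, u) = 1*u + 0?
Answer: 5985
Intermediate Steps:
p(x, u) = u (p(x, u) = u + 0 = u)
O = -9 (O = -3*3 = -9)
N = 7/2 (N = (-5 + 19)/4 = (¼)*14 = 7/2 ≈ 3.5000)
R(n) = (-9 + n)² (R(n) = (n - 9)² = (-9 + n)²)
30*(N + R(-5)) = 30*(7/2 + (-9 - 5)²) = 30*(7/2 + (-14)²) = 30*(7/2 + 196) = 30*(399/2) = 5985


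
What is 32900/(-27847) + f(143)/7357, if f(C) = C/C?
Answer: -242017453/204870379 ≈ -1.1813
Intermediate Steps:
f(C) = 1
32900/(-27847) + f(143)/7357 = 32900/(-27847) + 1/7357 = 32900*(-1/27847) + 1*(1/7357) = -32900/27847 + 1/7357 = -242017453/204870379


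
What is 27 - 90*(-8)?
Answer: 747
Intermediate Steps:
27 - 90*(-8) = 27 + 720 = 747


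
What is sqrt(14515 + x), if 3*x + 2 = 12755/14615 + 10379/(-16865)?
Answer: sqrt(317447923382158859355)/147889185 ≈ 120.48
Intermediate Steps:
x = -85907992/147889185 (x = -2/3 + (12755/14615 + 10379/(-16865))/3 = -2/3 + (12755*(1/14615) + 10379*(-1/16865))/3 = -2/3 + (2551/2923 - 10379/16865)/3 = -2/3 + (1/3)*(12684798/49296395) = -2/3 + 4228266/49296395 = -85907992/147889185 ≈ -0.58089)
sqrt(14515 + x) = sqrt(14515 - 85907992/147889185) = sqrt(2146525612283/147889185) = sqrt(317447923382158859355)/147889185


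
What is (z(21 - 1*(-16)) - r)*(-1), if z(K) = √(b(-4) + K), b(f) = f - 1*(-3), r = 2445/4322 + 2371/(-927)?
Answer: -32019911/4006494 ≈ -7.9920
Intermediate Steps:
r = -7980947/4006494 (r = 2445*(1/4322) + 2371*(-1/927) = 2445/4322 - 2371/927 = -7980947/4006494 ≈ -1.9920)
b(f) = 3 + f (b(f) = f + 3 = 3 + f)
z(K) = √(-1 + K) (z(K) = √((3 - 4) + K) = √(-1 + K))
(z(21 - 1*(-16)) - r)*(-1) = (√(-1 + (21 - 1*(-16))) - 1*(-7980947/4006494))*(-1) = (√(-1 + (21 + 16)) + 7980947/4006494)*(-1) = (√(-1 + 37) + 7980947/4006494)*(-1) = (√36 + 7980947/4006494)*(-1) = (6 + 7980947/4006494)*(-1) = (32019911/4006494)*(-1) = -32019911/4006494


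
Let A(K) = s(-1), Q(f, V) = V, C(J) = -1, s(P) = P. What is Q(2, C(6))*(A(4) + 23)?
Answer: -22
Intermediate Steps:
A(K) = -1
Q(2, C(6))*(A(4) + 23) = -(-1 + 23) = -1*22 = -22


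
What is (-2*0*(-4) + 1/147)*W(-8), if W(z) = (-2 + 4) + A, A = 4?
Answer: 2/49 ≈ 0.040816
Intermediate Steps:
W(z) = 6 (W(z) = (-2 + 4) + 4 = 2 + 4 = 6)
(-2*0*(-4) + 1/147)*W(-8) = (-2*0*(-4) + 1/147)*6 = (0*(-4) + 1/147)*6 = (0 + 1/147)*6 = (1/147)*6 = 2/49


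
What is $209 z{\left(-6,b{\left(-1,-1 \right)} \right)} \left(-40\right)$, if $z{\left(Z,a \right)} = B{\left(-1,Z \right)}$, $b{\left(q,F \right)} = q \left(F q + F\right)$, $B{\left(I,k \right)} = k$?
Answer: $50160$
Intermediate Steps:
$b{\left(q,F \right)} = q \left(F + F q\right)$
$z{\left(Z,a \right)} = Z$
$209 z{\left(-6,b{\left(-1,-1 \right)} \right)} \left(-40\right) = 209 \left(-6\right) \left(-40\right) = \left(-1254\right) \left(-40\right) = 50160$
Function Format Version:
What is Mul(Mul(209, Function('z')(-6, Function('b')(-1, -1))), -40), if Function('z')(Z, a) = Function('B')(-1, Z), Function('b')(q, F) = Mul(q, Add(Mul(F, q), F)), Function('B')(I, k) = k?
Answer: 50160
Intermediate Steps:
Function('b')(q, F) = Mul(q, Add(F, Mul(F, q)))
Function('z')(Z, a) = Z
Mul(Mul(209, Function('z')(-6, Function('b')(-1, -1))), -40) = Mul(Mul(209, -6), -40) = Mul(-1254, -40) = 50160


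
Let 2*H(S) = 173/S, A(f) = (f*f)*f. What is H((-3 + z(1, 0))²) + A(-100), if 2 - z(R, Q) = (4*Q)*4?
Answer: -1999827/2 ≈ -9.9991e+5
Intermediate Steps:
z(R, Q) = 2 - 16*Q (z(R, Q) = 2 - 4*Q*4 = 2 - 16*Q)
A(f) = f³ (A(f) = f²*f = f³)
H(S) = 173/(2*S) (H(S) = (173/S)/2 = 173/(2*S))
H((-3 + z(1, 0))²) + A(-100) = 173/(2*((-3 + (2 - 16*0))²)) + (-100)³ = 173/(2*((-3 + (2 + 0))²)) - 1000000 = 173/(2*((-3 + 2)²)) - 1000000 = 173/(2*((-1)²)) - 1000000 = (173/2)/1 - 1000000 = (173/2)*1 - 1000000 = 173/2 - 1000000 = -1999827/2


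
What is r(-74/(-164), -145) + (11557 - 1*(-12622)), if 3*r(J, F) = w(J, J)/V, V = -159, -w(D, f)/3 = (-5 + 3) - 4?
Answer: 1281485/53 ≈ 24179.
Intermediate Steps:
w(D, f) = 18 (w(D, f) = -3*((-5 + 3) - 4) = -3*(-2 - 4) = -3*(-6) = 18)
r(J, F) = -2/53 (r(J, F) = (18/(-159))/3 = (18*(-1/159))/3 = (⅓)*(-6/53) = -2/53)
r(-74/(-164), -145) + (11557 - 1*(-12622)) = -2/53 + (11557 - 1*(-12622)) = -2/53 + (11557 + 12622) = -2/53 + 24179 = 1281485/53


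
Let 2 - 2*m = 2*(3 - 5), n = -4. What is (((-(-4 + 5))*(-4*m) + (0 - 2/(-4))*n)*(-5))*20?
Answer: -1000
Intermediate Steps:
m = 3 (m = 1 - (3 - 5) = 1 - (-2) = 1 - ½*(-4) = 1 + 2 = 3)
(((-(-4 + 5))*(-4*m) + (0 - 2/(-4))*n)*(-5))*20 = (((-(-4 + 5))*(-4*3) + (0 - 2/(-4))*(-4))*(-5))*20 = ((-1*1*(-12) + (0 - 2*(-¼))*(-4))*(-5))*20 = ((-1*(-12) + (0 + ½)*(-4))*(-5))*20 = ((12 + (½)*(-4))*(-5))*20 = ((12 - 2)*(-5))*20 = (10*(-5))*20 = -50*20 = -1000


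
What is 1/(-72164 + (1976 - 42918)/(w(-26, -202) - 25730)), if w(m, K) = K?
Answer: -12966/935657953 ≈ -1.3858e-5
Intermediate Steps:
1/(-72164 + (1976 - 42918)/(w(-26, -202) - 25730)) = 1/(-72164 + (1976 - 42918)/(-202 - 25730)) = 1/(-72164 - 40942/(-25932)) = 1/(-72164 - 40942*(-1/25932)) = 1/(-72164 + 20471/12966) = 1/(-935657953/12966) = -12966/935657953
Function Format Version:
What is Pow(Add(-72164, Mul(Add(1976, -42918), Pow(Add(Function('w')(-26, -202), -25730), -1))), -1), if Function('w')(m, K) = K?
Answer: Rational(-12966, 935657953) ≈ -1.3858e-5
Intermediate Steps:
Pow(Add(-72164, Mul(Add(1976, -42918), Pow(Add(Function('w')(-26, -202), -25730), -1))), -1) = Pow(Add(-72164, Mul(Add(1976, -42918), Pow(Add(-202, -25730), -1))), -1) = Pow(Add(-72164, Mul(-40942, Pow(-25932, -1))), -1) = Pow(Add(-72164, Mul(-40942, Rational(-1, 25932))), -1) = Pow(Add(-72164, Rational(20471, 12966)), -1) = Pow(Rational(-935657953, 12966), -1) = Rational(-12966, 935657953)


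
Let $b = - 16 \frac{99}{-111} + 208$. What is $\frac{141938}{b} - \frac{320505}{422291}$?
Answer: $\frac{1107556172663}{1736460592} \approx 637.82$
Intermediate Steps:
$b = \frac{8224}{37}$ ($b = - 16 \cdot 99 \left(- \frac{1}{111}\right) + 208 = \left(-16\right) \left(- \frac{33}{37}\right) + 208 = \frac{528}{37} + 208 = \frac{8224}{37} \approx 222.27$)
$\frac{141938}{b} - \frac{320505}{422291} = \frac{141938}{\frac{8224}{37}} - \frac{320505}{422291} = 141938 \cdot \frac{37}{8224} - \frac{320505}{422291} = \frac{2625853}{4112} - \frac{320505}{422291} = \frac{1107556172663}{1736460592}$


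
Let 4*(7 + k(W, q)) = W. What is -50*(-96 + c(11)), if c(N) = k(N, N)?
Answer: 10025/2 ≈ 5012.5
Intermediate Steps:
k(W, q) = -7 + W/4
c(N) = -7 + N/4
-50*(-96 + c(11)) = -50*(-96 + (-7 + (¼)*11)) = -50*(-96 + (-7 + 11/4)) = -50*(-96 - 17/4) = -50*(-401/4) = 10025/2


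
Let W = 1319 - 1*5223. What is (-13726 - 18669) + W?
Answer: -36299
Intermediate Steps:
W = -3904 (W = 1319 - 5223 = -3904)
(-13726 - 18669) + W = (-13726 - 18669) - 3904 = -32395 - 3904 = -36299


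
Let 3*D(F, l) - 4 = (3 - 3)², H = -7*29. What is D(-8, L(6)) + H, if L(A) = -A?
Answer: -605/3 ≈ -201.67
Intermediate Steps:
H = -203
D(F, l) = 4/3 (D(F, l) = 4/3 + (3 - 3)²/3 = 4/3 + (⅓)*0² = 4/3 + (⅓)*0 = 4/3 + 0 = 4/3)
D(-8, L(6)) + H = 4/3 - 203 = -605/3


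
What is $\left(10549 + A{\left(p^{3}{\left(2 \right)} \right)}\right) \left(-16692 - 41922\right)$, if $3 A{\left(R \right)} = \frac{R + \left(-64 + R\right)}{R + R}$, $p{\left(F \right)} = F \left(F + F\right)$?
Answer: $- \frac{4946699223}{8} \approx -6.1834 \cdot 10^{8}$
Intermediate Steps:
$p{\left(F \right)} = 2 F^{2}$ ($p{\left(F \right)} = F 2 F = 2 F^{2}$)
$A{\left(R \right)} = \frac{-64 + 2 R}{6 R}$ ($A{\left(R \right)} = \frac{\left(R + \left(-64 + R\right)\right) \frac{1}{R + R}}{3} = \frac{\left(-64 + 2 R\right) \frac{1}{2 R}}{3} = \frac{\frac{1}{2} \frac{1}{R} \left(-64 + 2 R\right)}{3} = \frac{-64 + 2 R}{6 R}$)
$\left(10549 + A{\left(p^{3}{\left(2 \right)} \right)}\right) \left(-16692 - 41922\right) = \left(10549 + \frac{-32 + \left(2 \cdot 2^{2}\right)^{3}}{3 \left(2 \cdot 2^{2}\right)^{3}}\right) \left(-16692 - 41922\right) = \left(10549 + \frac{-32 + \left(2 \cdot 4\right)^{3}}{3 \left(2 \cdot 4\right)^{3}}\right) \left(-58614\right) = \left(10549 + \frac{-32 + 8^{3}}{3 \cdot 8^{3}}\right) \left(-58614\right) = \left(10549 + \frac{-32 + 512}{3 \cdot 512}\right) \left(-58614\right) = \left(10549 + \frac{1}{3} \cdot \frac{1}{512} \cdot 480\right) \left(-58614\right) = \left(10549 + \frac{5}{16}\right) \left(-58614\right) = \frac{168789}{16} \left(-58614\right) = - \frac{4946699223}{8}$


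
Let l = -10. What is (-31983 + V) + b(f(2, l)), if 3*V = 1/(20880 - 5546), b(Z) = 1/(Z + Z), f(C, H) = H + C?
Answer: -11770278721/368016 ≈ -31983.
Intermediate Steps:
f(C, H) = C + H
b(Z) = 1/(2*Z)
V = 1/46002 (V = 1/(3*(20880 - 5546)) = (⅓)/15334 = (⅓)*(1/15334) = 1/46002 ≈ 2.1738e-5)
(-31983 + V) + b(f(2, l)) = (-31983 + 1/46002) + 1/(2*(2 - 10)) = -1471281965/46002 + (½)/(-8) = -1471281965/46002 + (½)*(-⅛) = -1471281965/46002 - 1/16 = -11770278721/368016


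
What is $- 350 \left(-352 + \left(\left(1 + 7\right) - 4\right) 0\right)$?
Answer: $123200$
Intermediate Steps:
$- 350 \left(-352 + \left(\left(1 + 7\right) - 4\right) 0\right) = - 350 \left(-352 + \left(8 - 4\right) 0\right) = - 350 \left(-352 + 4 \cdot 0\right) = - 350 \left(-352 + 0\right) = \left(-350\right) \left(-352\right) = 123200$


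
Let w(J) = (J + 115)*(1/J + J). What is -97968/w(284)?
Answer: -9274304/10727381 ≈ -0.86454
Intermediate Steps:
w(J) = (115 + J)*(J + 1/J)
-97968/w(284) = -97968/(1 + 284² + 115*284 + 115/284) = -97968/(1 + 80656 + 32660 + 115*(1/284)) = -97968/(1 + 80656 + 32660 + 115/284) = -97968/32182143/284 = -97968*284/32182143 = -9274304/10727381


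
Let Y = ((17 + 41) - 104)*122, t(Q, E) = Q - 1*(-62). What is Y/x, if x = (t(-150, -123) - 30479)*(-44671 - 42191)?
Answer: -122/57719799 ≈ -2.1137e-6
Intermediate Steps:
t(Q, E) = 62 + Q (t(Q, E) = Q + 62 = 62 + Q)
x = 2655110754 (x = ((62 - 150) - 30479)*(-44671 - 42191) = (-88 - 30479)*(-86862) = -30567*(-86862) = 2655110754)
Y = -5612 (Y = (58 - 104)*122 = -46*122 = -5612)
Y/x = -5612/2655110754 = -5612*1/2655110754 = -122/57719799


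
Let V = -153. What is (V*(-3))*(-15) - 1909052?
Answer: -1915937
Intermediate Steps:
(V*(-3))*(-15) - 1909052 = -153*(-3)*(-15) - 1909052 = 459*(-15) - 1909052 = -6885 - 1909052 = -1915937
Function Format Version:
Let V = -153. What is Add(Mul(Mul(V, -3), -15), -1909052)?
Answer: -1915937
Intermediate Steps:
Add(Mul(Mul(V, -3), -15), -1909052) = Add(Mul(Mul(-153, -3), -15), -1909052) = Add(Mul(459, -15), -1909052) = Add(-6885, -1909052) = -1915937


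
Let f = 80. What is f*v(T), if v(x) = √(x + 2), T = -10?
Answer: 160*I*√2 ≈ 226.27*I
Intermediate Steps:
v(x) = √(2 + x)
f*v(T) = 80*√(2 - 10) = 80*√(-8) = 80*(2*I*√2) = 160*I*√2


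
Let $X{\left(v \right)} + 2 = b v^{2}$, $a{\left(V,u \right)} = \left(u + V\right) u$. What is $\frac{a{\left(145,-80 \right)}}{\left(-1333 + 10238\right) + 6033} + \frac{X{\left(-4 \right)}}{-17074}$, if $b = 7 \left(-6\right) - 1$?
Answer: $- \frac{19619395}{63762853} \approx -0.30769$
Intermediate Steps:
$a{\left(V,u \right)} = u \left(V + u\right)$ ($a{\left(V,u \right)} = \left(V + u\right) u = u \left(V + u\right)$)
$b = -43$ ($b = -42 - 1 = -43$)
$X{\left(v \right)} = -2 - 43 v^{2}$
$\frac{a{\left(145,-80 \right)}}{\left(-1333 + 10238\right) + 6033} + \frac{X{\left(-4 \right)}}{-17074} = \frac{\left(-80\right) \left(145 - 80\right)}{\left(-1333 + 10238\right) + 6033} + \frac{-2 - 43 \left(-4\right)^{2}}{-17074} = \frac{\left(-80\right) 65}{8905 + 6033} + \left(-2 - 688\right) \left(- \frac{1}{17074}\right) = - \frac{5200}{14938} + \left(-2 - 688\right) \left(- \frac{1}{17074}\right) = \left(-5200\right) \frac{1}{14938} - - \frac{345}{8537} = - \frac{2600}{7469} + \frac{345}{8537} = - \frac{19619395}{63762853}$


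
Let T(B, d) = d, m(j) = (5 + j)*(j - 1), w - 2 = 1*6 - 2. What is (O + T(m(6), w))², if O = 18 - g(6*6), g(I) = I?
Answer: 144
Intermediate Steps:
w = 6 (w = 2 + (1*6 - 2) = 2 + (6 - 2) = 2 + 4 = 6)
m(j) = (-1 + j)*(5 + j) (m(j) = (5 + j)*(-1 + j) = (-1 + j)*(5 + j))
O = -18 (O = 18 - 6*6 = 18 - 1*36 = 18 - 36 = -18)
(O + T(m(6), w))² = (-18 + 6)² = (-12)² = 144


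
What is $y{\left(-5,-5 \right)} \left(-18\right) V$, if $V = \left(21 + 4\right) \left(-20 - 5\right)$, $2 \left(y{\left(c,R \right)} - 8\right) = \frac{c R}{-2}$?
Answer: $\frac{39375}{2} \approx 19688.0$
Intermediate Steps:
$y{\left(c,R \right)} = 8 - \frac{R c}{4}$ ($y{\left(c,R \right)} = 8 + \frac{c R \frac{1}{-2}}{2} = 8 + \frac{R c \left(- \frac{1}{2}\right)}{2} = 8 + \frac{\left(- \frac{1}{2}\right) R c}{2} = 8 - \frac{R c}{4}$)
$V = -625$ ($V = 25 \left(-25\right) = -625$)
$y{\left(-5,-5 \right)} \left(-18\right) V = \left(8 - \left(- \frac{5}{4}\right) \left(-5\right)\right) \left(-18\right) \left(-625\right) = \left(8 - \frac{25}{4}\right) \left(-18\right) \left(-625\right) = \frac{7}{4} \left(-18\right) \left(-625\right) = \left(- \frac{63}{2}\right) \left(-625\right) = \frac{39375}{2}$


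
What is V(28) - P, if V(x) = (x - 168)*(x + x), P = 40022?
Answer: -47862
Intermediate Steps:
V(x) = 2*x*(-168 + x) (V(x) = (-168 + x)*(2*x) = 2*x*(-168 + x))
V(28) - P = 2*28*(-168 + 28) - 1*40022 = 2*28*(-140) - 40022 = -7840 - 40022 = -47862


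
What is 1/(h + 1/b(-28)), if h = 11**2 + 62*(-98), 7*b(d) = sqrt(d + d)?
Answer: -47640/283696207 + 2*I*sqrt(14)/283696207 ≈ -0.00016793 + 2.6378e-8*I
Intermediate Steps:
b(d) = sqrt(2)*sqrt(d)/7 (b(d) = sqrt(d + d)/7 = sqrt(2*d)/7 = (sqrt(2)*sqrt(d))/7 = sqrt(2)*sqrt(d)/7)
h = -5955 (h = 121 - 6076 = -5955)
1/(h + 1/b(-28)) = 1/(-5955 + 1/(sqrt(2)*sqrt(-28)/7)) = 1/(-5955 + 1/(sqrt(2)*(2*I*sqrt(7))/7)) = 1/(-5955 + 1/(2*I*sqrt(14)/7)) = 1/(-5955 - I*sqrt(14)/4)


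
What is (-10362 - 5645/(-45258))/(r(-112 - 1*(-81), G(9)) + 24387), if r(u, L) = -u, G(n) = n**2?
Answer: -468957751/1105109844 ≈ -0.42435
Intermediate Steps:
(-10362 - 5645/(-45258))/(r(-112 - 1*(-81), G(9)) + 24387) = (-10362 - 5645/(-45258))/(-(-112 - 1*(-81)) + 24387) = (-10362 - 5645*(-1/45258))/(-(-112 + 81) + 24387) = (-10362 + 5645/45258)/(-1*(-31) + 24387) = -468957751/(45258*(31 + 24387)) = -468957751/45258/24418 = -468957751/45258*1/24418 = -468957751/1105109844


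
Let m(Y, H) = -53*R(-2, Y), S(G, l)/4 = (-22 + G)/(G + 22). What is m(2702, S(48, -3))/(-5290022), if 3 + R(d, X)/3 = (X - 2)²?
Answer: 1159109523/5290022 ≈ 219.11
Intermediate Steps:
R(d, X) = -9 + 3*(-2 + X)² (R(d, X) = -9 + 3*(X - 2)² = -9 + 3*(-2 + X)²)
S(G, l) = 4*(-22 + G)/(22 + G) (S(G, l) = 4*((-22 + G)/(G + 22)) = 4*((-22 + G)/(22 + G)) = 4*(-22 + G)/(22 + G))
m(Y, H) = 477 - 159*(-2 + Y)² (m(Y, H) = -53*(-9 + 3*(-2 + Y)²) = 477 - 159*(-2 + Y)²)
m(2702, S(48, -3))/(-5290022) = (477 - 159*(-2 + 2702)²)/(-5290022) = (477 - 159*2700²)*(-1/5290022) = (477 - 159*7290000)*(-1/5290022) = (477 - 1159110000)*(-1/5290022) = -1159109523*(-1/5290022) = 1159109523/5290022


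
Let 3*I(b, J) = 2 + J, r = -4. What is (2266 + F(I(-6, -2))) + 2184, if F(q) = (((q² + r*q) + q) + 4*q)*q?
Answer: 4450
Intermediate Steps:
I(b, J) = ⅔ + J/3 (I(b, J) = (2 + J)/3 = ⅔ + J/3)
F(q) = q*(q + q²) (F(q) = (((q² - 4*q) + q) + 4*q)*q = ((q² - 3*q) + 4*q)*q = (q + q²)*q = q*(q + q²))
(2266 + F(I(-6, -2))) + 2184 = (2266 + (⅔ + (⅓)*(-2))²*(1 + (⅔ + (⅓)*(-2)))) + 2184 = (2266 + (⅔ - ⅔)²*(1 + (⅔ - ⅔))) + 2184 = (2266 + 0²*(1 + 0)) + 2184 = (2266 + 0*1) + 2184 = (2266 + 0) + 2184 = 2266 + 2184 = 4450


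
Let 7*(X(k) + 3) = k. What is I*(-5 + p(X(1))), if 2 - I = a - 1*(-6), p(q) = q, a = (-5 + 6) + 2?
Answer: 55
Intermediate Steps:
a = 3 (a = 1 + 2 = 3)
X(k) = -3 + k/7
I = -7 (I = 2 - (3 - 1*(-6)) = 2 - (3 + 6) = 2 - 1*9 = 2 - 9 = -7)
I*(-5 + p(X(1))) = -7*(-5 + (-3 + (⅐)*1)) = -7*(-5 + (-3 + ⅐)) = -7*(-5 - 20/7) = -7*(-55/7) = 55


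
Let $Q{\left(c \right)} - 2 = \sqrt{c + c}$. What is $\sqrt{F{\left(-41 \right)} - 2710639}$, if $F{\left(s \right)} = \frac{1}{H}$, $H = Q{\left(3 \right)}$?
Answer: $\frac{\sqrt{-5421277 - 2710639 \sqrt{6}}}{\sqrt{2 + \sqrt{6}}} \approx 1646.4 i$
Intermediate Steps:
$Q{\left(c \right)} = 2 + \sqrt{2} \sqrt{c}$ ($Q{\left(c \right)} = 2 + \sqrt{c + c} = 2 + \sqrt{2 c} = 2 + \sqrt{2} \sqrt{c}$)
$H = 2 + \sqrt{6}$ ($H = 2 + \sqrt{2} \sqrt{3} = 2 + \sqrt{6} \approx 4.4495$)
$F{\left(s \right)} = \frac{1}{2 + \sqrt{6}}$
$\sqrt{F{\left(-41 \right)} - 2710639} = \sqrt{\left(-1 + \frac{\sqrt{6}}{2}\right) - 2710639} = \sqrt{-2710640 + \frac{\sqrt{6}}{2}}$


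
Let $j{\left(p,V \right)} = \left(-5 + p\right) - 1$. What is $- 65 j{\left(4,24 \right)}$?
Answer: $130$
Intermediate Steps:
$j{\left(p,V \right)} = -6 + p$
$- 65 j{\left(4,24 \right)} = - 65 \left(-6 + 4\right) = \left(-65\right) \left(-2\right) = 130$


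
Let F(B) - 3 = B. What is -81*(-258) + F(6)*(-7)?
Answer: 20835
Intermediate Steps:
F(B) = 3 + B
-81*(-258) + F(6)*(-7) = -81*(-258) + (3 + 6)*(-7) = 20898 + 9*(-7) = 20898 - 63 = 20835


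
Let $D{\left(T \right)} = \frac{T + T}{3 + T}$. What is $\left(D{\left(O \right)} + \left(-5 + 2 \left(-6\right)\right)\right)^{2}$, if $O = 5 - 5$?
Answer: $289$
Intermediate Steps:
$O = 0$
$D{\left(T \right)} = \frac{2 T}{3 + T}$
$\left(D{\left(O \right)} + \left(-5 + 2 \left(-6\right)\right)\right)^{2} = \left(2 \cdot 0 \frac{1}{3 + 0} + \left(-5 + 2 \left(-6\right)\right)\right)^{2} = \left(2 \cdot 0 \cdot \frac{1}{3} - 17\right)^{2} = \left(0 - 17\right)^{2} = \left(-17\right)^{2} = 289$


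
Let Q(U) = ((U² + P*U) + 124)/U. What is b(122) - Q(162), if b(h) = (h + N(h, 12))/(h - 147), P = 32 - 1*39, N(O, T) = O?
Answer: -335189/2025 ≈ -165.53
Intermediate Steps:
P = -7 (P = 32 - 39 = -7)
b(h) = 2*h/(-147 + h) (b(h) = (h + h)/(h - 147) = (2*h)/(-147 + h) = 2*h/(-147 + h))
Q(U) = (124 + U² - 7*U)/U (Q(U) = ((U² - 7*U) + 124)/U = (124 + U² - 7*U)/U)
b(122) - Q(162) = 2*122/(-147 + 122) - (-7 + 162 + 124/162) = 2*122/(-25) - (-7 + 162 + 124*(1/162)) = 2*122*(-1/25) - (-7 + 162 + 62/81) = -244/25 - 1*12617/81 = -244/25 - 12617/81 = -335189/2025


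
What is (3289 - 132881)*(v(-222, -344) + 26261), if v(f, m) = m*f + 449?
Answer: -13358084176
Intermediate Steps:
v(f, m) = 449 + f*m (v(f, m) = f*m + 449 = 449 + f*m)
(3289 - 132881)*(v(-222, -344) + 26261) = (3289 - 132881)*((449 - 222*(-344)) + 26261) = -129592*((449 + 76368) + 26261) = -129592*(76817 + 26261) = -129592*103078 = -13358084176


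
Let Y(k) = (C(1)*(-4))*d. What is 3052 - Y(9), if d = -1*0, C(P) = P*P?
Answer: 3052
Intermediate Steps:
C(P) = P**2
d = 0
Y(k) = 0 (Y(k) = (1**2*(-4))*0 = (1*(-4))*0 = -4*0 = 0)
3052 - Y(9) = 3052 - 1*0 = 3052 + 0 = 3052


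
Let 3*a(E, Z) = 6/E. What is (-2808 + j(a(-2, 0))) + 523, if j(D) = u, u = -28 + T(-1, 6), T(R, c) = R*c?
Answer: -2319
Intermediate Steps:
a(E, Z) = 2/E (a(E, Z) = (6/E)/3 = 2/E)
u = -34 (u = -28 - 1*6 = -28 - 6 = -34)
j(D) = -34
(-2808 + j(a(-2, 0))) + 523 = (-2808 - 34) + 523 = -2842 + 523 = -2319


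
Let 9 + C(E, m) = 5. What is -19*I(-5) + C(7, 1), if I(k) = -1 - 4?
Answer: 91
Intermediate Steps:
C(E, m) = -4 (C(E, m) = -9 + 5 = -4)
I(k) = -5
-19*I(-5) + C(7, 1) = -19*(-5) - 4 = 95 - 4 = 91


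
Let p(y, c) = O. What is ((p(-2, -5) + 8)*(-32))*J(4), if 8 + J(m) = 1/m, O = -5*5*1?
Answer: -4216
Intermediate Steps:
O = -25 (O = -25*1 = -25)
p(y, c) = -25
J(m) = -8 + 1/m
((p(-2, -5) + 8)*(-32))*J(4) = ((-25 + 8)*(-32))*(-8 + 1/4) = (-17*(-32))*(-8 + ¼) = 544*(-31/4) = -4216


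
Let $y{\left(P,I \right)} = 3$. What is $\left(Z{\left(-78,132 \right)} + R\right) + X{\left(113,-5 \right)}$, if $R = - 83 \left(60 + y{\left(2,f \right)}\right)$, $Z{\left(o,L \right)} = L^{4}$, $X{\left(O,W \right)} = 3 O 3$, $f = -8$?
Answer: $303591564$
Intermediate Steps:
$X{\left(O,W \right)} = 9 O$
$R = -5229$ ($R = - 83 \left(60 + 3\right) = \left(-83\right) 63 = -5229$)
$\left(Z{\left(-78,132 \right)} + R\right) + X{\left(113,-5 \right)} = \left(132^{4} - 5229\right) + 9 \cdot 113 = \left(303595776 - 5229\right) + 1017 = 303590547 + 1017 = 303591564$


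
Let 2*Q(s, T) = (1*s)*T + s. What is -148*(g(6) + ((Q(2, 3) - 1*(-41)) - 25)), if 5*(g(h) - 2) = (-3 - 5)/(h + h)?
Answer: -48544/15 ≈ -3236.3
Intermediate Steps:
Q(s, T) = s/2 + T*s/2 (Q(s, T) = ((1*s)*T + s)/2 = (s*T + s)/2 = (T*s + s)/2 = (s + T*s)/2 = s/2 + T*s/2)
g(h) = 2 - 4/(5*h) (g(h) = 2 + ((-3 - 5)/(h + h))/5 = 2 + (-8*1/(2*h))/5 = 2 + (-4/h)/5 = 2 - 4/(5*h))
-148*(g(6) + ((Q(2, 3) - 1*(-41)) - 25)) = -148*((2 - ⅘/6) + (((½)*2*(1 + 3) - 1*(-41)) - 25)) = -148*((2 - ⅘*⅙) + (((½)*2*4 + 41) - 25)) = -148*((2 - 2/15) + ((4 + 41) - 25)) = -148*(28/15 + (45 - 25)) = -148*(28/15 + 20) = -148*328/15 = -48544/15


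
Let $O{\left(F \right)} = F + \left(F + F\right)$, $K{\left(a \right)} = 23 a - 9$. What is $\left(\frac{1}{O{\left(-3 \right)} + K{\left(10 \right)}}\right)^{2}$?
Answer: $\frac{1}{44944} \approx 2.225 \cdot 10^{-5}$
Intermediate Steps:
$K{\left(a \right)} = -9 + 23 a$
$O{\left(F \right)} = 3 F$ ($O{\left(F \right)} = F + 2 F = 3 F$)
$\left(\frac{1}{O{\left(-3 \right)} + K{\left(10 \right)}}\right)^{2} = \left(\frac{1}{3 \left(-3\right) + \left(-9 + 23 \cdot 10\right)}\right)^{2} = \left(\frac{1}{-9 + \left(-9 + 230\right)}\right)^{2} = \left(\frac{1}{-9 + 221}\right)^{2} = \left(\frac{1}{212}\right)^{2} = \frac{1}{44944}$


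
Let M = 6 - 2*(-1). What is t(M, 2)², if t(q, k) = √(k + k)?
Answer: 4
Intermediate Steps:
M = 8 (M = 6 + 2 = 8)
t(q, k) = √2*√k (t(q, k) = √(2*k) = √2*√k)
t(M, 2)² = (√2*√2)² = 2² = 4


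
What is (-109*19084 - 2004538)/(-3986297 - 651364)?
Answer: 4084694/4637661 ≈ 0.88077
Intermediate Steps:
(-109*19084 - 2004538)/(-3986297 - 651364) = (-2080156 - 2004538)/(-4637661) = -4084694*(-1/4637661) = 4084694/4637661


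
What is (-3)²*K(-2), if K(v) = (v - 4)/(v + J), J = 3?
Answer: -54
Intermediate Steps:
K(v) = (-4 + v)/(3 + v) (K(v) = (v - 4)/(v + 3) = (-4 + v)/(3 + v))
(-3)²*K(-2) = (-3)²*((-4 - 2)/(3 - 2)) = 9*(-6/1) = 9*(1*(-6)) = 9*(-6) = -54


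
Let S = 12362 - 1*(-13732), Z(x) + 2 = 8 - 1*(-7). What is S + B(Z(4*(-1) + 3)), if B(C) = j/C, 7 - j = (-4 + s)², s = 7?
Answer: 339220/13 ≈ 26094.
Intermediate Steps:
j = -2 (j = 7 - (-4 + 7)² = 7 - 1*3² = 7 - 1*9 = 7 - 9 = -2)
Z(x) = 13 (Z(x) = -2 + (8 - 1*(-7)) = -2 + (8 + 7) = -2 + 15 = 13)
B(C) = -2/C
S = 26094 (S = 12362 + 13732 = 26094)
S + B(Z(4*(-1) + 3)) = 26094 - 2/13 = 339220/13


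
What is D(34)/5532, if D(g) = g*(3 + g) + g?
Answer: 323/1383 ≈ 0.23355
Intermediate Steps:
D(g) = g + g*(3 + g)
D(34)/5532 = (34*(4 + 34))/5532 = (34*38)*(1/5532) = 1292*(1/5532) = 323/1383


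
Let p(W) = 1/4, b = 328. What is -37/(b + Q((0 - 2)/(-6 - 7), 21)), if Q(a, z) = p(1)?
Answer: -148/1313 ≈ -0.11272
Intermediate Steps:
p(W) = ¼
Q(a, z) = ¼
-37/(b + Q((0 - 2)/(-6 - 7), 21)) = -37/(328 + ¼) = -37/(1313/4) = (4/1313)*(-37) = -148/1313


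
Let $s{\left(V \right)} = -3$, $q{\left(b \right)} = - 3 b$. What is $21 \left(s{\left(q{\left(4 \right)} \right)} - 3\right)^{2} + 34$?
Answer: $790$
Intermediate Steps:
$21 \left(s{\left(q{\left(4 \right)} \right)} - 3\right)^{2} + 34 = 21 \left(-3 - 3\right)^{2} + 34 = 21 \left(-6\right)^{2} + 34 = 21 \cdot 36 + 34 = 756 + 34 = 790$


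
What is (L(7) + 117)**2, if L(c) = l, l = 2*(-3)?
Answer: 12321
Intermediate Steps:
l = -6
L(c) = -6
(L(7) + 117)**2 = (-6 + 117)**2 = 111**2 = 12321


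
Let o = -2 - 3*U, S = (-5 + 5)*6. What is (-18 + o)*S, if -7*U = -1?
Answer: 0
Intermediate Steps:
S = 0 (S = 0*6 = 0)
U = ⅐ (U = -⅐*(-1) = ⅐ ≈ 0.14286)
o = -17/7 (o = -2 - 3*⅐ = -2 - 3/7 = -17/7 ≈ -2.4286)
(-18 + o)*S = (-18 - 17/7)*0 = -143/7*0 = 0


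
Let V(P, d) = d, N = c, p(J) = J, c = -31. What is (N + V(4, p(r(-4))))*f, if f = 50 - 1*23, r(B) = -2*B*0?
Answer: -837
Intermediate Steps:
r(B) = 0
N = -31
f = 27 (f = 50 - 23 = 27)
(N + V(4, p(r(-4))))*f = (-31 + 0)*27 = -31*27 = -837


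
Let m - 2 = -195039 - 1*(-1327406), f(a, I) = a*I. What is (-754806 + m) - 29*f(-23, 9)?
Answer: 383566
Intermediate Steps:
f(a, I) = I*a
m = 1132369 (m = 2 + (-195039 - 1*(-1327406)) = 2 + (-195039 + 1327406) = 2 + 1132367 = 1132369)
(-754806 + m) - 29*f(-23, 9) = (-754806 + 1132369) - 261*(-23) = 377563 - 29*(-207) = 377563 + 6003 = 383566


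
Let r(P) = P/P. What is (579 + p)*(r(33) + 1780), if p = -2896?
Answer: -4126577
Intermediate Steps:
r(P) = 1
(579 + p)*(r(33) + 1780) = (579 - 2896)*(1 + 1780) = -2317*1781 = -4126577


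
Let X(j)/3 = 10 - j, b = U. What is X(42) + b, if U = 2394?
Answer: 2298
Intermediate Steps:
b = 2394
X(j) = 30 - 3*j (X(j) = 3*(10 - j) = 30 - 3*j)
X(42) + b = (30 - 3*42) + 2394 = (30 - 126) + 2394 = -96 + 2394 = 2298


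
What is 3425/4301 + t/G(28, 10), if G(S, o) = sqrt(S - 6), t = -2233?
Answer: 3425/4301 - 203*sqrt(22)/2 ≈ -475.28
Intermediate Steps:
G(S, o) = sqrt(-6 + S)
3425/4301 + t/G(28, 10) = 3425/4301 - 2233/sqrt(-6 + 28) = 3425*(1/4301) - 2233*sqrt(22)/22 = 3425/4301 - 203*sqrt(22)/2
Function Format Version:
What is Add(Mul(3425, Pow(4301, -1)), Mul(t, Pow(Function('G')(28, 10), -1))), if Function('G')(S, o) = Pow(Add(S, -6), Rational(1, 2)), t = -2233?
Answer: Add(Rational(3425, 4301), Mul(Rational(-203, 2), Pow(22, Rational(1, 2)))) ≈ -475.28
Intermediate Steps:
Function('G')(S, o) = Pow(Add(-6, S), Rational(1, 2))
Add(Mul(3425, Pow(4301, -1)), Mul(t, Pow(Function('G')(28, 10), -1))) = Add(Mul(3425, Pow(4301, -1)), Mul(-2233, Pow(Pow(Add(-6, 28), Rational(1, 2)), -1))) = Add(Mul(3425, Rational(1, 4301)), Mul(-2233, Pow(Pow(22, Rational(1, 2)), -1))) = Add(Rational(3425, 4301), Mul(-2233, Mul(Rational(1, 22), Pow(22, Rational(1, 2))))) = Add(Rational(3425, 4301), Mul(Rational(-203, 2), Pow(22, Rational(1, 2))))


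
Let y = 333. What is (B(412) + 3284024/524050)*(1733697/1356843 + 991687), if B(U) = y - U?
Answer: -8547911220093527998/118508929025 ≈ -7.2129e+7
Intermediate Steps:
B(U) = 333 - U
(B(412) + 3284024/524050)*(1733697/1356843 + 991687) = ((333 - 1*412) + 3284024/524050)*(1733697/1356843 + 991687) = ((333 - 412) + 3284024*(1/524050))*(1733697*(1/1356843) + 991687) = (-79 + 1642012/262025)*(577899/452281 + 991687) = -19057963/262025*448521765946/452281 = -8547911220093527998/118508929025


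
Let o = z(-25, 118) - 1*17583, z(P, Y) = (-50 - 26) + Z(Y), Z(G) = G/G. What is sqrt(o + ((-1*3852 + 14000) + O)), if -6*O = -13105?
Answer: I*sqrt(191730)/6 ≈ 72.978*I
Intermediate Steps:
Z(G) = 1
z(P, Y) = -75 (z(P, Y) = (-50 - 26) + 1 = -76 + 1 = -75)
O = 13105/6 (O = -1/6*(-13105) = 13105/6 ≈ 2184.2)
o = -17658 (o = -75 - 1*17583 = -75 - 17583 = -17658)
sqrt(o + ((-1*3852 + 14000) + O)) = sqrt(-17658 + ((-1*3852 + 14000) + 13105/6)) = sqrt(-17658 + ((-3852 + 14000) + 13105/6)) = sqrt(-17658 + (10148 + 13105/6)) = sqrt(-17658 + 73993/6) = sqrt(-31955/6) = I*sqrt(191730)/6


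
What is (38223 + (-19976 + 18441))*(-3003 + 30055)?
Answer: 992483776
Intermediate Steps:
(38223 + (-19976 + 18441))*(-3003 + 30055) = (38223 - 1535)*27052 = 36688*27052 = 992483776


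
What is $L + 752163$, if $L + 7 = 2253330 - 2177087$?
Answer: $828399$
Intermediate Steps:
$L = 76236$ ($L = -7 + \left(2253330 - 2177087\right) = -7 + 76243 = 76236$)
$L + 752163 = 76236 + 752163 = 828399$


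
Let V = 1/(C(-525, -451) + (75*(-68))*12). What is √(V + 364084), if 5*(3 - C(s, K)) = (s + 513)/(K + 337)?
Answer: √12305786290714004361/5813717 ≈ 603.39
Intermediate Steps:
C(s, K) = 3 - (513 + s)/(5*(337 + K)) (C(s, K) = 3 - (s + 513)/(5*(K + 337)) = 3 - (513 + s)/(5*(337 + K)))
V = -95/5813717 (V = 1/((4542 - 1*(-525) + 15*(-451))/(5*(337 - 451)) + (75*(-68))*12) = 1/((⅕)*(4542 + 525 - 6765)/(-114) - 5100*12) = 1/((⅕)*(-1/114)*(-1698) - 61200) = 1/(283/95 - 61200) = 1/(-5813717/95) = -95/5813717 ≈ -1.6341e-5)
√(V + 364084) = √(-95/5813717 + 364084) = √(2116681340133/5813717) = √12305786290714004361/5813717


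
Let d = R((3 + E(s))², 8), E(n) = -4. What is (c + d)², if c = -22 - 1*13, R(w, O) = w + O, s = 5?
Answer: 676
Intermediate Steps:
R(w, O) = O + w
d = 9 (d = 8 + (3 - 4)² = 8 + (-1)² = 8 + 1 = 9)
c = -35 (c = -22 - 13 = -35)
(c + d)² = (-35 + 9)² = (-26)² = 676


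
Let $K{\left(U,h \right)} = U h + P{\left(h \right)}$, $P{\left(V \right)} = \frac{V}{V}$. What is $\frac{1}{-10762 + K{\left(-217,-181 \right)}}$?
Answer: $\frac{1}{28516} \approx 3.5068 \cdot 10^{-5}$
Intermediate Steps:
$P{\left(V \right)} = 1$
$K{\left(U,h \right)} = 1 + U h$ ($K{\left(U,h \right)} = U h + 1 = 1 + U h$)
$\frac{1}{-10762 + K{\left(-217,-181 \right)}} = \frac{1}{-10762 + \left(1 - -39277\right)} = \frac{1}{-10762 + \left(1 + 39277\right)} = \frac{1}{-10762 + 39278} = \frac{1}{28516}$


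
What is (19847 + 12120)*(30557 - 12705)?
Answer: 570674884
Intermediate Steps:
(19847 + 12120)*(30557 - 12705) = 31967*17852 = 570674884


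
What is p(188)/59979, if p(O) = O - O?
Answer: 0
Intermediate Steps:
p(O) = 0
p(188)/59979 = 0/59979 = 0*(1/59979) = 0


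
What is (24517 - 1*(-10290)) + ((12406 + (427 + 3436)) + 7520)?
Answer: 58596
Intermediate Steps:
(24517 - 1*(-10290)) + ((12406 + (427 + 3436)) + 7520) = (24517 + 10290) + ((12406 + 3863) + 7520) = 34807 + (16269 + 7520) = 34807 + 23789 = 58596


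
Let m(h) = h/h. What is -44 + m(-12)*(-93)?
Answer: -137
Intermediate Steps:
m(h) = 1
-44 + m(-12)*(-93) = -44 + 1*(-93) = -44 - 93 = -137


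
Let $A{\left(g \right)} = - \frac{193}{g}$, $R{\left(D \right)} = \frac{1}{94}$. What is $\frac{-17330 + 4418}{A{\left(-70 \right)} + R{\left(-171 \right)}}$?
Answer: $- \frac{21240240}{4553} \approx -4665.1$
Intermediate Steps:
$R{\left(D \right)} = \frac{1}{94}$
$\frac{-17330 + 4418}{A{\left(-70 \right)} + R{\left(-171 \right)}} = \frac{-17330 + 4418}{- \frac{193}{-70} + \frac{1}{94}} = - \frac{12912}{\left(-193\right) \left(- \frac{1}{70}\right) + \frac{1}{94}} = - \frac{12912}{\frac{193}{70} + \frac{1}{94}} = - \frac{12912}{\frac{4553}{1645}} = \left(-12912\right) \frac{1645}{4553} = - \frac{21240240}{4553}$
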